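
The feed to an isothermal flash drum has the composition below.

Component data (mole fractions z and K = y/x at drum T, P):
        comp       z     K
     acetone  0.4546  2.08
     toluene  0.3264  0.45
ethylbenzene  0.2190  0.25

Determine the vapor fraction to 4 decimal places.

ψ = 0.2135

Rachford–Rice: g(ψ) = Σ zᵢ(Kᵢ−1)/(1+ψ(Kᵢ−1)) = 0.
Feasibility: ΣzᵢKᵢ = 1.1472, Σzᵢ/Kᵢ = 1.8199 — both > 1, two phases present.
Iterate (Newton) starting at ψ = 0.53:
  ψ = 0.5300: g = -0.21375, g' = -0.7505 → ψ = 0.2452
  ψ = 0.2452: g = -0.02059, g' = -0.6483 → ψ = 0.2134
  ψ = 0.2134: g = 0.00004, g' = -0.6516 → ψ = 0.2135
Converged at ψ = 0.2135.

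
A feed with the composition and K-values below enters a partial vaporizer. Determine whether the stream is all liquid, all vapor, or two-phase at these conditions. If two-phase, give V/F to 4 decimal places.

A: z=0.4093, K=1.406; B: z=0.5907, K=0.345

all liquid

ΣzᵢKᵢ = 0.7793; Σzᵢ/Kᵢ = 2.0033.
Since ΣzᵢKᵢ < 1 the mixture is below its bubble point — single liquid phase.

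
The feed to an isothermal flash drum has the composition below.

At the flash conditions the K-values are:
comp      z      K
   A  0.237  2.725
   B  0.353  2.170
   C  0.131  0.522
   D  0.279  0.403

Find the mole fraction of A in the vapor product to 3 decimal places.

Material balance + equilibrium reduce to Σ zᵢ(Kᵢ−1)/(1+β(Kᵢ−1)) = 0.
g(0) = ΣzᵢKᵢ − 1 = 0.593 and g(1) = 1 − Σzᵢ/Kᵢ = -0.193, so a root lies in (0, 1).
Newton–Raphson from β = 0.37:
  β = 0.370: g = 0.2479, g' = -0.706 → β = 0.721
  β = 0.721: g = 0.0182, g' = -0.659 → β = 0.749
  β = 0.749: g = -0.0001, g' = -0.669 → β = 0.748
Converged at β = 0.748.
Compositions from xᵢ = zᵢ/(1+β(Kᵢ−1)), yᵢ = Kᵢxᵢ:
  A: x = 0.103, y = 0.282
  B: x = 0.188, y = 0.408
  C: x = 0.204, y = 0.106
  D: x = 0.504, y = 0.203

y_A = 0.282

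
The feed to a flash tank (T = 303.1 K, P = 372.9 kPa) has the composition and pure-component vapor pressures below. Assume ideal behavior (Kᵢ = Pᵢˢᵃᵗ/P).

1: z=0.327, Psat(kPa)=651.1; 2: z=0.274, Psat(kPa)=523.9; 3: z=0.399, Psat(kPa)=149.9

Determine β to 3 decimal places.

β = 0.320

Raoult's law: Kᵢ = Pᵢˢᵃᵗ/P = Pᵢˢᵃᵗ/372.9.
  K_1 = 651.1/372.9 = 1.74604, K_2 = 523.9/372.9 = 1.40493, K_3 = 149.9/372.9 = 0.40198
Material balance + equilibrium reduce to Σ zᵢ(Kᵢ−1)/(1+β(Kᵢ−1)) = 0.
Feasibility: ΣzᵢKᵢ = 1.116, Σzᵢ/Kᵢ = 1.375 — both > 1, two phases present.
Newton iteration, β⁰ = 0.5:
  β = 0.500: g = -0.0704, g' = -0.418 → β = 0.331
  β = 0.331: g = -0.0042, g' = -0.374 → β = 0.320
Converged at β = 0.320.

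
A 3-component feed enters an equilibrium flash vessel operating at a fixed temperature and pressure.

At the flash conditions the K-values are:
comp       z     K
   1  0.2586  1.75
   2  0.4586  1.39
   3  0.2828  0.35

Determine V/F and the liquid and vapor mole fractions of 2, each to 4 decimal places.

V/F = 0.5463, x_2 = 0.3781, y_2 = 0.5255

Iterate (Newton) starting at V/F = 0.5:
  V/F = 0.5000: g = 0.01840, g' = -0.3880 → V/F = 0.5474
  V/F = 0.5474: g = -0.00047, g' = -0.4084 → V/F = 0.5463
Converged at V/F = 0.5463.
Compositions from xᵢ = zᵢ/(1+V/F(Kᵢ−1)), yᵢ = Kᵢxᵢ:
  1: x = 0.1834, y = 0.3210
  2: x = 0.3781, y = 0.5255
  3: x = 0.4385, y = 0.1535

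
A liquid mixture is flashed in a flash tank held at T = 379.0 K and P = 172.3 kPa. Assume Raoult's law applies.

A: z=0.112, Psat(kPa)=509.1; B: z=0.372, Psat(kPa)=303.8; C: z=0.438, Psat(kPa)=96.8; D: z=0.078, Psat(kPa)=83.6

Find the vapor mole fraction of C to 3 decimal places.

Raoult's law: Kᵢ = Pᵢˢᵃᵗ/P = Pᵢˢᵃᵗ/172.3.
  K_A = 509.1/172.3 = 2.95473, K_B = 303.8/172.3 = 1.76320, K_C = 96.8/172.3 = 0.56181, K_D = 83.6/172.3 = 0.48520
Material balance + equilibrium reduce to Σ zᵢ(Kᵢ−1)/(1+β(Kᵢ−1)) = 0.
g(0) = ΣzᵢKᵢ − 1 = 0.271 and g(1) = 1 − Σzᵢ/Kᵢ = -0.189, so a root lies in (0, 1).
Newton iteration, β⁰ = 0.44:
  β = 0.440: g = 0.0406, g' = -0.409 → β = 0.539
  β = 0.539: g = 0.0008, g' = -0.394 → β = 0.541
Converged at β = 0.541.
Compositions from xᵢ = zᵢ/(1+β(Kᵢ−1)), yᵢ = Kᵢxᵢ:
  A: x = 0.054, y = 0.161
  B: x = 0.263, y = 0.464
  C: x = 0.574, y = 0.323
  D: x = 0.108, y = 0.052

y_C = 0.323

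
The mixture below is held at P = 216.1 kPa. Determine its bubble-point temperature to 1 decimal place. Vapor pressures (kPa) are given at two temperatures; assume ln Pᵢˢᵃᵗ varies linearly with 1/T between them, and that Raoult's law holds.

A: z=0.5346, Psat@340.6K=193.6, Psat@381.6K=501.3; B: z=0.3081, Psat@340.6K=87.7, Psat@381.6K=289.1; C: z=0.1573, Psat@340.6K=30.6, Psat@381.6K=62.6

T = 358.7 K

Bubble-point temperature: ΣzᵢPᵢˢᵃᵗ(T) = P. Interpolate ln Pᵢˢᵃᵗ = aᵢ + bᵢ/T.
  T = 340.6 K: ΣzᵢPᵢˢᵃᵗ = 135.33 kPa
  T = 381.6 K: ΣzᵢPᵢˢᵃᵗ = 366.91 kPa
  T = 361.1 K: ΣzᵢPᵢˢᵃᵗ = 228.88 kPa
  T = 350.9 K: ΣzᵢPᵢˢᵃᵗ = 177.50 kPa
  T = 356.0 K: ΣzᵢPᵢˢᵃᵗ = 201.91 kPa
  T = 358.6 K: ΣzᵢPᵢˢᵃᵗ = 215.32 kPa
Interpolating between 358.6 K and 361.1 K gives T ≈ 358.7 K.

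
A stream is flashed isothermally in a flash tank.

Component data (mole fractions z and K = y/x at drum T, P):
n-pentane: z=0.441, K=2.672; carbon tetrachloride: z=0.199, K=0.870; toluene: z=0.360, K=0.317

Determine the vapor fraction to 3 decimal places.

Rachford–Rice: g(ψ) = Σ zᵢ(Kᵢ−1)/(1+ψ(Kᵢ−1)) = 0.
g(0) = ΣzᵢKᵢ − 1 = 0.466 and g(1) = 1 − Σzᵢ/Kᵢ = -0.529, so a root lies in (0, 1).
Iterate (Newton) starting at ψ = 0.5:
  ψ = 0.500: g = 0.0005, g' = -0.757 → ψ = 0.501
Converged at ψ = 0.501.

ψ = 0.501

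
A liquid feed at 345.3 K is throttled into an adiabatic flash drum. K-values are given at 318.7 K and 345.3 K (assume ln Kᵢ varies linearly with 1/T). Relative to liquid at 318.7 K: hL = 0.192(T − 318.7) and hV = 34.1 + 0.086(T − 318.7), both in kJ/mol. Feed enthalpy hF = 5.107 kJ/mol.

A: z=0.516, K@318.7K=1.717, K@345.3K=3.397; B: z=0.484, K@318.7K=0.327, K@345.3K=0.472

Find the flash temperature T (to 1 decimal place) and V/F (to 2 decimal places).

Adiabatic flash: solve Rachford–Rice at each trial T, then check hF = ψ·hV(T) + (1−ψ)·hL(T).
  T = 318.7 K: K = (1.717, 0.327), RR gives ψ = 0.092, H_out = 3.126 kJ/mol
  T = 345.3 K: K = (3.397, 0.472), RR gives ψ = 0.775, H_out = 29.361 kJ/mol
  T = 332.0 K: K = (2.448, 0.396), RR gives ψ = 0.520, H_out = 19.546 kJ/mol
  T = 325.4 K: K = (2.061, 0.361), RR gives ψ = 0.351, H_out = 12.998 kJ/mol
  T = 322.0 K: K = (1.880, 0.343), RR gives ψ = 0.236, H_out = 8.596 kJ/mol
  T = 320.4 K: K = (1.800, 0.335), RR gives ψ = 0.171, H_out = 6.130 kJ/mol
Linear interpolation between T = 318.7 (H_out = 3.126) and T = 320.4 (H_out = 6.130) on hF = 5.107 gives T ≈ 319.8 K, at which ψ = 0.14.

T = 319.8 K, V/F = 0.14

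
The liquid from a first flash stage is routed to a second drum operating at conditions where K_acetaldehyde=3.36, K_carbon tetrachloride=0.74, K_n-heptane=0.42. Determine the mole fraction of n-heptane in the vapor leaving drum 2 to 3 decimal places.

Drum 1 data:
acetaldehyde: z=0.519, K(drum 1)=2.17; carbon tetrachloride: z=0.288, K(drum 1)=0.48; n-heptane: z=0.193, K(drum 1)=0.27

y_n-heptane (drum 2) = 0.174

Drum 1:
Material balance + equilibrium reduce to Σ zᵢ(Kᵢ−1)/(1+ψ₁(Kᵢ−1)) = 0.
g(0) = ΣzᵢKᵢ − 1 = 0.317 and g(1) = 1 − Σzᵢ/Kᵢ = -0.554, so a root lies in (0, 1).
Iterate (Newton) starting at ψ₁ = 0.5:
  ψ₁ = 0.500: g = -0.0411, g' = -0.680 → ψ₁ = 0.440
  ψ₁ = 0.440: g = -0.0006, g' = -0.664 → ψ₁ = 0.439
Converged at ψ₁ = 0.439.
Drum-1 compositions:
  acetaldehyde: x = 0.343, y = 0.744
  carbon tetrachloride: x = 0.373, y = 0.179
  n-heptane: x = 0.284, y = 0.077
Drum-2 feed = drum-1 liquid: z₂ = (0.3430, 0.3731, 0.2839).
Drum 2:
Material balance + equilibrium reduce to Σ zᵢ(Kᵢ−1)/(1+ψ₂(Kᵢ−1)) = 0.
g(0) = ΣzᵢKᵢ − 1 = 0.548 and g(1) = 1 − Σzᵢ/Kᵢ = -0.282, so a root lies in (0, 1).
Iterate (Newton) starting at ψ₂ = 0.42:
  ψ₂ = 0.420: g = 0.0799, g' = -0.681 → ψ₂ = 0.537
  ψ₂ = 0.537: g = 0.0048, g' = -0.607 → ψ₂ = 0.545
Converged at ψ₂ = 0.545.
  acetaldehyde: x = 0.150, y = 0.504
  carbon tetrachloride: x = 0.435, y = 0.322
  n-heptane: x = 0.415, y = 0.174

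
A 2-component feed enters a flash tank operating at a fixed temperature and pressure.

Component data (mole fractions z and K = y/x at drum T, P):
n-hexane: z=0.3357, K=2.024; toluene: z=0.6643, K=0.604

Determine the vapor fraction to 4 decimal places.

Binary case is linear: z₁(K₁−1)(1+ψ(K₂−1)) + z₂(K₂−1)(1+ψ(K₁−1)) = 0
⇒ ψ = [z₁(K₁−1)+z₂(K₂−1)] / [−(K₁−1)(K₂−1)] = 0.08069/0.40550 = 0.1990

ψ = 0.1990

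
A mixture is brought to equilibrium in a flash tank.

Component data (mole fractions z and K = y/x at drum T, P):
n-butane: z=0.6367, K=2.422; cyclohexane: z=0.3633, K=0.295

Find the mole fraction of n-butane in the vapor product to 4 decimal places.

Rachford–Rice: g(V/F) = Σ zᵢ(Kᵢ−1)/(1+V/F(Kᵢ−1)) = 0.
Check two-phase: ΣzᵢKᵢ = 1.6493 > 1 and Σzᵢ/Kᵢ = 1.4944 > 1, so g(0) = 0.6493 > 0 and g(1) = -0.4944 < 0.
Binary case is linear: z₁(K₁−1)(1+V/F(K₂−1)) + z₂(K₂−1)(1+V/F(K₁−1)) = 0
⇒ V/F = [z₁(K₁−1)+z₂(K₂−1)] / [−(K₁−1)(K₂−1)] = 0.64926/1.00251 = 0.6476
Compositions from xᵢ = zᵢ/(1+V/F(Kᵢ−1)), yᵢ = Kᵢxᵢ:
  n-butane: x = 0.3315, y = 0.8028
  cyclohexane: x = 0.6685, y = 0.1972

y_n-butane = 0.8028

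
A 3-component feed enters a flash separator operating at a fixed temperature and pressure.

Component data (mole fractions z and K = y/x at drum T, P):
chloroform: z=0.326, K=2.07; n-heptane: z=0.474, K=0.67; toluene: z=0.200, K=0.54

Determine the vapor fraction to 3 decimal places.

Material balance + equilibrium reduce to Σ zᵢ(Kᵢ−1)/(1+ψ(Kᵢ−1)) = 0.
g(0) = ΣzᵢKᵢ − 1 = 0.100 and g(1) = 1 − Σzᵢ/Kᵢ = -0.235, so a root lies in (0, 1).
Newton iteration, ψ⁰ = 0.5:
  ψ = 0.500: g = -0.0796, g' = -0.304 → ψ = 0.238
  ψ = 0.238: g = 0.0049, g' = -0.351 → ψ = 0.252
Converged at ψ = 0.252.

ψ = 0.252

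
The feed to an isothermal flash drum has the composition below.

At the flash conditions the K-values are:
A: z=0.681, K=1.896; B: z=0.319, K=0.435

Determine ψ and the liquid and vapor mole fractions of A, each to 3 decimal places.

ψ = 0.849, x_A = 0.387, y_A = 0.733

Newton–Raphson from ψ = 0.5:
  ψ = 0.500: g = 0.1702, g' = -0.459 → ψ = 0.871
  ψ = 0.871: g = -0.0122, g' = -0.567 → ψ = 0.850
  ψ = 0.850: g = -0.0002, g' = -0.553 → ψ = 0.849
Converged at ψ = 0.849.
Compositions from xᵢ = zᵢ/(1+ψ(Kᵢ−1)), yᵢ = Kᵢxᵢ:
  A: x = 0.387, y = 0.733
  B: x = 0.613, y = 0.267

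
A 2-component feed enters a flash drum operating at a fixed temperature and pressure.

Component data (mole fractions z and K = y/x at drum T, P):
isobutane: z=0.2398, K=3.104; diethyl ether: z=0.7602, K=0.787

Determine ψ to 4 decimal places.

Let ψ = V/F and solve Σ zᵢ(Kᵢ−1)/(1+ψ(Kᵢ−1)) = 0.
g(0) = ΣzᵢKᵢ − 1 = 0.3426 and g(1) = 1 − Σzᵢ/Kᵢ = -0.0432, so a root lies in (0, 1).
Binary case is linear: z₁(K₁−1)(1+ψ(K₂−1)) + z₂(K₂−1)(1+ψ(K₁−1)) = 0
⇒ ψ = [z₁(K₁−1)+z₂(K₂−1)] / [−(K₁−1)(K₂−1)] = 0.34262/0.44815 = 0.7645

ψ = 0.7645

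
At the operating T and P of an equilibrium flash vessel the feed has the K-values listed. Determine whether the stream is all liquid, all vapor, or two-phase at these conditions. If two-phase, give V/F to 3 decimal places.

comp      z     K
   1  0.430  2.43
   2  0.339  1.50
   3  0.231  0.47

ΣzᵢKᵢ = 1.662; Σzᵢ/Kᵢ = 0.894.
Since Σzᵢ/Kᵢ < 1 the mixture is above its dew point — single vapor phase.

all vapor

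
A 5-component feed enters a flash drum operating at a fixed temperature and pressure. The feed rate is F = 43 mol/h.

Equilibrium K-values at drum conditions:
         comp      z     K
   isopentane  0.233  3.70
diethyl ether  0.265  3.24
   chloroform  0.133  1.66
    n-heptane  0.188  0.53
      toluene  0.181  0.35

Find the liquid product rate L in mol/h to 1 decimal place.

L = 4.4 mol/h

Material balance + equilibrium reduce to Σ zᵢ(Kᵢ−1)/(1+V/F(Kᵢ−1)) = 0.
Feasibility: ΣzᵢKᵢ = 2.104, Σzᵢ/Kᵢ = 1.097 — both > 1, two phases present.
Newton iteration, V/F⁰ = 0.53:
  V/F = 0.530: g = 0.2981, g' = -0.849 → V/F = 0.881
  V/F = 0.881: g = 0.0151, g' = -0.862 → V/F = 0.899
  V/F = 0.899: g = -0.0002, g' = -0.881 → V/F = 0.898
Converged at V/F = 0.898.
Then V = V/F·F = 0.8985·43 = 38.6 mol/h and L = F − V = 4.4 mol/h.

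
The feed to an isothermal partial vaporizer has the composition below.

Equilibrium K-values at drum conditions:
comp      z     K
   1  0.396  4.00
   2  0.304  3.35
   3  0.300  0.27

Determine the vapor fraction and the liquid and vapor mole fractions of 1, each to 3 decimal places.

Newton–Raphson from ψ = 0.5:
  ψ = 0.500: g = 0.4588, g' = -1.322 → ψ = 0.847
Converged at ψ = 0.847.
Compositions from xᵢ = zᵢ/(1+ψ(Kᵢ−1)), yᵢ = Kᵢxᵢ:
  1: x = 0.112, y = 0.447
  2: x = 0.102, y = 0.340
  3: x = 0.787, y = 0.212

ψ = 0.847, x_1 = 0.112, y_1 = 0.447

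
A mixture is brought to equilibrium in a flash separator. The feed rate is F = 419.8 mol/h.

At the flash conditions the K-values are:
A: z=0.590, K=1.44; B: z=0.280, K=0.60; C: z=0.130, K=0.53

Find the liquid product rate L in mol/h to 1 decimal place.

Material balance + equilibrium reduce to Σ zᵢ(Kᵢ−1)/(1+β(Kᵢ−1)) = 0.
Check two-phase: ΣzᵢKᵢ = 1.087 > 1 and Σzᵢ/Kᵢ = 1.122 > 1, so g(0) = 0.086 > 0 and g(1) = -0.122 < 0.
Newton–Raphson from β = 0.39:
  β = 0.390: g = 0.0141, g' = -0.189 → β = 0.464
Converged at β = 0.464.
Then V = β·F = 0.4636·419.8 = 194.6 mol/h and L = F − V = 225.2 mol/h.

L = 225.2 mol/h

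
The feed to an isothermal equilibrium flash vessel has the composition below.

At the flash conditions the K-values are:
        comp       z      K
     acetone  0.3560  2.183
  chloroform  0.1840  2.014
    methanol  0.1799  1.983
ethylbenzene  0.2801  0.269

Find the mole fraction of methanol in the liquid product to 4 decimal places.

x_methanol = 0.1049

Iterate (Newton) starting at ψ = 0.69:
  ψ = 0.6900: g = 0.03389, g' = -0.8876 → ψ = 0.7282
  ψ = 0.7282: g = -0.00114, g' = -0.9497 → ψ = 0.7270
Converged at ψ = 0.7270.
Compositions from xᵢ = zᵢ/(1+ψ(Kᵢ−1)), yᵢ = Kᵢxᵢ:
  acetone: x = 0.1914, y = 0.4178
  chloroform: x = 0.1059, y = 0.2133
  methanol: x = 0.1049, y = 0.2081
  ethylbenzene: x = 0.5978, y = 0.1608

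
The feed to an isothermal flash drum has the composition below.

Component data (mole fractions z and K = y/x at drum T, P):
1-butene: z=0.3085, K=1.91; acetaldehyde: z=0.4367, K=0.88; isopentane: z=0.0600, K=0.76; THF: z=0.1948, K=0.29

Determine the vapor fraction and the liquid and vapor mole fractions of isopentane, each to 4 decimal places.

Newton–Raphson from ψ = 0.44:
  ψ = 0.4400: g = -0.07210, g' = -0.3493 → ψ = 0.2336
  ψ = 0.2336: g = -0.00345, g' = -0.3254 → ψ = 0.2230
Converged at ψ = 0.2230.
Compositions from xᵢ = zᵢ/(1+ψ(Kᵢ−1)), yᵢ = Kᵢxᵢ:
  1-butene: x = 0.2565, y = 0.4898
  acetaldehyde: x = 0.4487, y = 0.3949
  isopentane: x = 0.0634, y = 0.0482
  THF: x = 0.2314, y = 0.0671

ψ = 0.2230, x_isopentane = 0.0634, y_isopentane = 0.0482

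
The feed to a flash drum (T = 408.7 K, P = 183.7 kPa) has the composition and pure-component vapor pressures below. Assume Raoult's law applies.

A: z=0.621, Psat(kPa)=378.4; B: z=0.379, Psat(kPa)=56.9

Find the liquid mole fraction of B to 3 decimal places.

Raoult's law: Kᵢ = Pᵢˢᵃᵗ/P = Pᵢˢᵃᵗ/183.7.
  K_A = 378.4/183.7 = 2.05988, K_B = 56.9/183.7 = 0.30974
Binary case is linear: z₁(K₁−1)(1+ψ(K₂−1)) + z₂(K₂−1)(1+ψ(K₁−1)) = 0
⇒ ψ = [z₁(K₁−1)+z₂(K₂−1)] / [−(K₁−1)(K₂−1)] = 0.3966/0.7316 = 0.542
Compositions from xᵢ = zᵢ/(1+ψ(Kᵢ−1)), yᵢ = Kᵢxᵢ:
  A: x = 0.394, y = 0.812
  B: x = 0.606, y = 0.188

x_B = 0.606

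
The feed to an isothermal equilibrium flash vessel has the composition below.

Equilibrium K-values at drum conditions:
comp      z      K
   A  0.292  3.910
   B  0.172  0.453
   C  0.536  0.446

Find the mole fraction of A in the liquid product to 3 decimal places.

Material balance + equilibrium reduce to Σ zᵢ(Kᵢ−1)/(1+V/F(Kᵢ−1)) = 0.
g(0) = ΣzᵢKᵢ − 1 = 0.459 and g(1) = 1 − Σzᵢ/Kᵢ = -0.656, so a root lies in (0, 1).
Iterate (Newton) starting at V/F = 0.5:
  V/F = 0.500: g = -0.1941, g' = -0.822 → V/F = 0.264
  V/F = 0.264: g = 0.0228, g' = -1.087 → V/F = 0.285
Converged at V/F = 0.285.
Compositions from xᵢ = zᵢ/(1+V/F(Kᵢ−1)), yᵢ = Kᵢxᵢ:
  A: x = 0.160, y = 0.624
  B: x = 0.204, y = 0.092
  C: x = 0.637, y = 0.284

x_A = 0.160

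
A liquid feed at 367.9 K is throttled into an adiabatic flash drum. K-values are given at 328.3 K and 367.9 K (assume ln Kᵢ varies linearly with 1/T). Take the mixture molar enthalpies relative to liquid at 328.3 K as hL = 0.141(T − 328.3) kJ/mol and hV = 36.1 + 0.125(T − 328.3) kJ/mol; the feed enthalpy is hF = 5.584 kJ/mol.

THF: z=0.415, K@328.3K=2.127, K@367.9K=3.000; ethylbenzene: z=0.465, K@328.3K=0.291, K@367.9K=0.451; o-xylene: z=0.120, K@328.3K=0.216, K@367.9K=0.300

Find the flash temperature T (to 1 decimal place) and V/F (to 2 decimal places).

T = 335.0 K, V/F = 0.13

Adiabatic flash: solve Rachford–Rice at each trial T, then check hF = ψ·hV(T) + (1−ψ)·hL(T).
  T = 328.3 K: K = (2.127, 0.291, 0.216), RR gives ψ = 0.054, H_out = 1.942 kJ/mol
  T = 367.9 K: K = (3.000, 0.451, 0.300), RR gives ψ = 0.420, H_out = 20.493 kJ/mol
  T = 348.1 K: K = (2.551, 0.367, 0.257), RR gives ψ = 0.255, H_out = 11.920 kJ/mol
  T = 338.2 K: K = (2.336, 0.328, 0.236), RR gives ψ = 0.162, H_out = 7.231 kJ/mol
  T = 333.2 K: K = (2.229, 0.309, 0.226), RR gives ψ = 0.110, H_out = 4.657 kJ/mol
  T = 335.7 K: K = (2.282, 0.318, 0.231), RR gives ψ = 0.137, H_out = 5.966 kJ/mol
  T = 334.4 K: K = (2.255, 0.313, 0.228), RR gives ψ = 0.123, H_out = 5.291 kJ/mol
Linear interpolation between T = 334.4 (H_out = 5.291) and T = 335.7 (H_out = 5.966) on hF = 5.584 gives T ≈ 335.0 K, at which ψ = 0.13.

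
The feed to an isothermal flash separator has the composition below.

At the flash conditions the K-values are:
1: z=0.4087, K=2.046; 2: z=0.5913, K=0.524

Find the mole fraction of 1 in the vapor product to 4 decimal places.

y_1 = 0.6399

Let ψ = V/F and solve Σ zᵢ(Kᵢ−1)/(1+ψ(Kᵢ−1)) = 0.
Feasibility: ΣzᵢKᵢ = 1.1460, Σzᵢ/Kᵢ = 1.3282 — both > 1, two phases present.
Binary case is linear: z₁(K₁−1)(1+ψ(K₂−1)) + z₂(K₂−1)(1+ψ(K₁−1)) = 0
⇒ ψ = [z₁(K₁−1)+z₂(K₂−1)] / [−(K₁−1)(K₂−1)] = 0.14604/0.49790 = 0.2933
Compositions from xᵢ = zᵢ/(1+ψ(Kᵢ−1)), yᵢ = Kᵢxᵢ:
  1: x = 0.3127, y = 0.6399
  2: x = 0.6873, y = 0.3601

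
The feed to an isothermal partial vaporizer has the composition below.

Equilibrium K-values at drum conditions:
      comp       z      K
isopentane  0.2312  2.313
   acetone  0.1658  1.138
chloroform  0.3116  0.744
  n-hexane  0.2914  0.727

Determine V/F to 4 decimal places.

V/F = 0.6083

Material balance + equilibrium reduce to Σ zᵢ(Kᵢ−1)/(1+V/F(Kᵢ−1)) = 0.
g(0) = ΣzᵢKᵢ − 1 = 0.1671 and g(1) = 1 − Σzᵢ/Kᵢ = -0.0653, so a root lies in (0, 1).
Iterate (Newton) starting at V/F = 0.5:
  V/F = 0.5000: g = 0.02105, g' = -0.2040 → V/F = 0.6032
  V/F = 0.6032: g = 0.00095, g' = -0.1865 → V/F = 0.6083
Converged at V/F = 0.6083.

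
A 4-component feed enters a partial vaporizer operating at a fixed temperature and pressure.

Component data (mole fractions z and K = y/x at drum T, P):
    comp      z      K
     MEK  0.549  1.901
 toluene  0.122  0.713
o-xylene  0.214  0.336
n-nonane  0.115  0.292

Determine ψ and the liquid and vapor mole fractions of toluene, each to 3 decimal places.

Rachford–Rice: g(ψ) = Σ zᵢ(Kᵢ−1)/(1+ψ(Kᵢ−1)) = 0.
Feasibility: ΣzᵢKᵢ = 1.236, Σzᵢ/Kᵢ = 1.491 — both > 1, two phases present.
Iterate (Newton) starting at ψ = 0.5:
  ψ = 0.500: g = -0.0386, g' = -0.575 → ψ = 0.433
  ψ = 0.433: g = -0.0009, g' = -0.549 → ψ = 0.431
Converged at ψ = 0.431.
Compositions from xᵢ = zᵢ/(1+ψ(Kᵢ−1)), yᵢ = Kᵢxᵢ:
  MEK: x = 0.395, y = 0.752
  toluene: x = 0.139, y = 0.099
  o-xylene: x = 0.300, y = 0.101
  n-nonane: x = 0.166, y = 0.048

ψ = 0.431, x_toluene = 0.139, y_toluene = 0.099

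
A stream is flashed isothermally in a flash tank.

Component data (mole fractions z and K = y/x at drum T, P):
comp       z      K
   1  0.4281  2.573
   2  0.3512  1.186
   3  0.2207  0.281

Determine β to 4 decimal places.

β = 0.7777

Let β = V/F and solve Σ zᵢ(Kᵢ−1)/(1+β(Kᵢ−1)) = 0.
Feasibility: ΣzᵢKᵢ = 1.5800, Σzᵢ/Kᵢ = 1.2479 — both > 1, two phases present.
Newton–Raphson from β = 0.65:
  β = 0.6500: g = 0.09333, g' = -0.6708 → β = 0.7891
  β = 0.7891: g = -0.00939, g' = -0.8297 → β = 0.7778
  β = 0.7778: g = -0.00011, g' = -0.8108 → β = 0.7777
Converged at β = 0.7777.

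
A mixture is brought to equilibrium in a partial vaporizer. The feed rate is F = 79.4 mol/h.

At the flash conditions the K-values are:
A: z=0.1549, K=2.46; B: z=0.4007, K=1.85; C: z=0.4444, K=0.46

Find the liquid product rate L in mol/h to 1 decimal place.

L = 33.2 mol/h

Let β = V/F and solve Σ zᵢ(Kᵢ−1)/(1+β(Kᵢ−1)) = 0.
g(0) = ΣzᵢKᵢ − 1 = 0.3268 and g(1) = 1 − Σzᵢ/Kᵢ = -0.2456, so a root lies in (0, 1).
Newton iteration, β⁰ = 0.5:
  β = 0.5000: g = 0.04100, g' = -0.4961 → β = 0.5827
  β = 0.5827: g = -0.00016, g' = -0.5018 → β = 0.5823
Converged at β = 0.5823.
Then V = β·F = 0.5823·79.4 = 46.2 mol/h and L = F − V = 33.2 mol/h.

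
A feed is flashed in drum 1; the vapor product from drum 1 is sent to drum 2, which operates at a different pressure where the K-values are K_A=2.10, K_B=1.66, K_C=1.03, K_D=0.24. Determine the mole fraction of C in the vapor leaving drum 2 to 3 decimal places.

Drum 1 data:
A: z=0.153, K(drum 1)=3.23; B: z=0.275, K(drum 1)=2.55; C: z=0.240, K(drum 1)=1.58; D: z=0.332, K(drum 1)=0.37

y_C (drum 2) = 0.265

Drum 1:
Material balance + equilibrium reduce to Σ zᵢ(Kᵢ−1)/(1+ψ₁(Kᵢ−1)) = 0.
g(0) = ΣzᵢKᵢ − 1 = 0.697 and g(1) = 1 − Σzᵢ/Kᵢ = -0.204, so a root lies in (0, 1).
Newton iteration, ψ₁⁰ = 0.5:
  ψ₁ = 0.500: g = 0.2040, g' = -0.709 → ψ₁ = 0.788
  ψ₁ = 0.788: g = -0.0040, g' = -0.791 → ψ₁ = 0.783
Converged at ψ₁ = 0.783.
Drum-1 compositions:
  A: x = 0.056, y = 0.180
  B: x = 0.124, y = 0.317
  C: x = 0.165, y = 0.261
  D: x = 0.655, y = 0.242
Drum-2 feed = drum-1 vapor: z₂ = (0.1800, 0.3169, 0.2608, 0.2423).
Drum 2:
Let ψ₂ = V/F and solve Σ zᵢ(Kᵢ−1)/(1+ψ₂(Kᵢ−1)) = 0.
Feasibility: ΣzᵢKᵢ = 1.231, Σzᵢ/Kᵢ = 1.540 — both > 1, two phases present.
Newton–Raphson from ψ₂ = 0.62:
  ψ₂ = 0.620: g = -0.0745, g' = -0.647 → ψ₂ = 0.505
  ψ₂ = 0.505: g = -0.0070, g' = -0.536 → ψ₂ = 0.492
Converged at ψ₂ = 0.492.
  A: x = 0.117, y = 0.245
  B: x = 0.239, y = 0.397
  C: x = 0.257, y = 0.265
  D: x = 0.387, y = 0.093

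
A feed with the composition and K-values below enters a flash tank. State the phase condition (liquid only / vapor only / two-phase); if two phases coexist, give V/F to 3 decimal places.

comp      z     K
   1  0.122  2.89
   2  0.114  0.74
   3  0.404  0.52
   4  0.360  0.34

liquid only

ΣzᵢKᵢ = 0.769; Σzᵢ/Kᵢ = 2.032.
Since ΣzᵢKᵢ < 1 the mixture is below its bubble point — single liquid phase.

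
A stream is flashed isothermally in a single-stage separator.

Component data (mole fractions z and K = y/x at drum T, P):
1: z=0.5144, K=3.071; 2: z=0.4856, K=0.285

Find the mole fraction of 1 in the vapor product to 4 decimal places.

Let ψ = V/F and solve Σ zᵢ(Kᵢ−1)/(1+ψ(Kᵢ−1)) = 0.
g(0) = ΣzᵢKᵢ − 1 = 0.7181 and g(1) = 1 − Σzᵢ/Kᵢ = -0.8714, so a root lies in (0, 1).
Newton–Raphson from ψ = 0.5:
  ψ = 0.5000: g = -0.01702, g' = -1.1339 → ψ = 0.4850
Converged at ψ = 0.4850.
Compositions from xᵢ = zᵢ/(1+ψ(Kᵢ−1)), yᵢ = Kᵢxᵢ:
  1: x = 0.2566, y = 0.7881
  2: x = 0.7434, y = 0.2119

y_1 = 0.7881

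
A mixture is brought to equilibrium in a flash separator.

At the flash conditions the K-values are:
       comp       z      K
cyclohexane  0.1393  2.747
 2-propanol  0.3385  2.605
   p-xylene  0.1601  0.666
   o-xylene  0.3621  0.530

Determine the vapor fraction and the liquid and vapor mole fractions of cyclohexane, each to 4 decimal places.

Newton iteration, ψ⁰ = 0.5:
  ψ = 0.5000: g = 0.14464, g' = -0.5519 → ψ = 0.7621
  ψ = 0.7621: g = 0.01188, g' = -0.4810 → ψ = 0.7868
Converged at ψ = 0.7868.
Compositions from xᵢ = zᵢ/(1+ψ(Kᵢ−1)), yᵢ = Kᵢxᵢ:
  cyclohexane: x = 0.0587, y = 0.1612
  2-propanol: x = 0.1496, y = 0.3897
  p-xylene: x = 0.2172, y = 0.1446
  o-xylene: x = 0.5746, y = 0.3045

ψ = 0.7868, x_cyclohexane = 0.0587, y_cyclohexane = 0.1612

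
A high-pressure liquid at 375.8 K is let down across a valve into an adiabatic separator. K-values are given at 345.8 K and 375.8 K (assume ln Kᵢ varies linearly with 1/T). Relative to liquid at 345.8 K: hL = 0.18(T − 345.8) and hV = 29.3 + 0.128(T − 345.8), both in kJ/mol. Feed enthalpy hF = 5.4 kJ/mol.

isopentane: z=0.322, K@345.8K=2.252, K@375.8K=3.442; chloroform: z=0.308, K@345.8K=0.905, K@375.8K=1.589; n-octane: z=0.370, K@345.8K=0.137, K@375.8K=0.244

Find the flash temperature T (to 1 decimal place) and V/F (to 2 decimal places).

T = 350.0 K, V/F = 0.16

Adiabatic flash: solve Rachford–Rice at each trial T, then check hF = ψ·hV(T) + (1−ψ)·hL(T).
  T = 345.8 K: K = (2.252, 0.905, 0.137), RR gives ψ = 0.072, H_out = 2.105 kJ/mol
  T = 375.8 K: K = (3.442, 1.589, 0.244), RR gives ψ = 0.544, H_out = 20.490 kJ/mol
  T = 360.8 K: K = (2.809, 1.213, 0.185), RR gives ψ = 0.345, H_out = 12.551 kJ/mol
  T = 353.3 K: K = (2.521, 1.051, 0.160), RR gives ψ = 0.221, H_out = 7.750 kJ/mol
  T = 349.6 K: K = (2.386, 0.977, 0.148), RR gives ψ = 0.151, H_out = 5.089 kJ/mol
  T = 351.5 K: K = (2.455, 1.015, 0.154), RR gives ψ = 0.188, H_out = 6.483 kJ/mol
Linear interpolation between T = 349.6 (H_out = 5.089) and T = 351.5 (H_out = 6.483) on hF = 5.4 gives T ≈ 350.0 K, at which ψ = 0.16.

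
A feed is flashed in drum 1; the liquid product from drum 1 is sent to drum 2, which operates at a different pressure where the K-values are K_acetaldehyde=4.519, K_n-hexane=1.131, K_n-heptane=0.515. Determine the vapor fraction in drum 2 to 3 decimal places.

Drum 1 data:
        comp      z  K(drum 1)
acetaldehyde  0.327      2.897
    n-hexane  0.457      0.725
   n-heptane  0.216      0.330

Drum 1:
Let ψ₁ = V/F and solve Σ zᵢ(Kᵢ−1)/(1+ψ₁(Kᵢ−1)) = 0.
Feasibility: ΣzᵢKᵢ = 1.350, Σzᵢ/Kᵢ = 1.398 — both > 1, two phases present.
Newton–Raphson from ψ₁ = 0.59:
  ψ₁ = 0.590: g = -0.0966, g' = -0.576 → ψ₁ = 0.422
  ψ₁ = 0.422: g = 0.0004, g' = -0.596 → ψ₁ = 0.423
Converged at ψ₁ = 0.423.
Drum-1 compositions:
  acetaldehyde: x = 0.181, y = 0.526
  n-hexane: x = 0.517, y = 0.375
  n-heptane: x = 0.301, y = 0.099
Drum-2 feed = drum-1 liquid: z₂ = (0.1814, 0.5172, 0.3014).
Drum 2:
Rachford–Rice: g(ψ₂) = Σ zᵢ(Kᵢ−1)/(1+ψ₂(Kᵢ−1)) = 0.
Feasibility: ΣzᵢKᵢ = 1.560, Σzᵢ/Kᵢ = 1.083 — both > 1, two phases present.
Newton iteration, ψ₂⁰ = 0.5:
  ψ₂ = 0.500: g = 0.1020, g' = -0.426 → ψ₂ = 0.739
  ψ₂ = 0.739: g = 0.0112, g' = -0.353 → ψ₂ = 0.771
Converged at ψ₂ = 0.771.
  acetaldehyde: x = 0.049, y = 0.221
  n-hexane: x = 0.470, y = 0.531
  n-heptane: x = 0.481, y = 0.248

V/F (drum 2) = 0.771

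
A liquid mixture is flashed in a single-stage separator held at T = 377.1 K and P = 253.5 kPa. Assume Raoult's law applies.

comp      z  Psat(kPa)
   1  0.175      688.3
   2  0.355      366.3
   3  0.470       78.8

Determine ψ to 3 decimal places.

ψ = 0.189

Raoult's law: Kᵢ = Pᵢˢᵃᵗ/P = Pᵢˢᵃᵗ/253.5.
  K_1 = 688.3/253.5 = 2.71519, K_2 = 366.3/253.5 = 1.44497, K_3 = 78.8/253.5 = 0.31085
Iterate (Newton) starting at ψ = 0.44:
  ψ = 0.440: g = -0.1617, g' = -0.676 → ψ = 0.201
  ψ = 0.201: g = -0.0077, g' = -0.645 → ψ = 0.189
Converged at ψ = 0.189.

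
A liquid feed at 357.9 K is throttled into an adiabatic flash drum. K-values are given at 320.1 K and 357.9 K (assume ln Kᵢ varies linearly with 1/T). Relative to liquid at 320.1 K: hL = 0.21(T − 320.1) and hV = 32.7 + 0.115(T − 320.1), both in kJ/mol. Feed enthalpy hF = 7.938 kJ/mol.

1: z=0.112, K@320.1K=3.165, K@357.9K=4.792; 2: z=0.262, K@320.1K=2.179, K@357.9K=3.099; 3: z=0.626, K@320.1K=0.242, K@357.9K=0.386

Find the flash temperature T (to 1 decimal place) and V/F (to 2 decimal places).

Adiabatic flash: solve Rachford–Rice at each trial T, then check hF = ψ·hV(T) + (1−ψ)·hL(T).
  T = 320.1 K: K = (3.165, 2.179, 0.242), RR gives ψ = 0.065, H_out = 2.137 kJ/mol
  T = 357.9 K: K = (4.792, 3.099, 0.386), RR gives ψ = 0.359, H_out = 18.400 kJ/mol
  T = 339.0 K: K = (3.940, 2.624, 0.310), RR gives ψ = 0.223, H_out = 10.873 kJ/mol
  T = 329.6 K: K = (3.544, 2.399, 0.275), RR gives ψ = 0.150, H_out = 6.761 kJ/mol
  T = 334.3 K: K = (3.740, 2.511, 0.292), RR gives ψ = 0.188, H_out = 8.862 kJ/mol
  T = 332.0 K: K = (3.643, 2.456, 0.284), RR gives ψ = 0.169, H_out = 7.846 kJ/mol
Linear interpolation between T = 332.0 (H_out = 7.846) and T = 334.3 (H_out = 8.862) on hF = 7.938 gives T ≈ 332.2 K, at which ψ = 0.17.

T = 332.2 K, V/F = 0.17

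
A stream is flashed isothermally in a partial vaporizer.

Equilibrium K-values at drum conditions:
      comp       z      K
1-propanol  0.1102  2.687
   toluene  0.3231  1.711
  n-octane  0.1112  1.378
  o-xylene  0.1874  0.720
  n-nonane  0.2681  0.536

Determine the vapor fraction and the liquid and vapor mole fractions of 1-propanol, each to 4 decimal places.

ψ = 0.7748, x_1-propanol = 0.0478, y_1-propanol = 0.1284

Rachford–Rice: g(ψ) = Σ zᵢ(Kᵢ−1)/(1+ψ(Kᵢ−1)) = 0.
Feasibility: ΣzᵢKᵢ = 1.2808, Σzᵢ/Kᵢ = 1.0710 — both > 1, two phases present.
Iterate (Newton) starting at ψ = 0.5:
  ψ = 0.5000: g = 0.08268, g' = -0.3101 → ψ = 0.7666
  ψ = 0.7666: g = 0.00245, g' = -0.3005 → ψ = 0.7748
Converged at ψ = 0.7748.
Compositions from xᵢ = zᵢ/(1+ψ(Kᵢ−1)), yᵢ = Kᵢxᵢ:
  1-propanol: x = 0.0478, y = 0.1284
  toluene: x = 0.2083, y = 0.3565
  n-octane: x = 0.0860, y = 0.1185
  o-xylene: x = 0.2393, y = 0.1723
  n-nonane: x = 0.4186, y = 0.2244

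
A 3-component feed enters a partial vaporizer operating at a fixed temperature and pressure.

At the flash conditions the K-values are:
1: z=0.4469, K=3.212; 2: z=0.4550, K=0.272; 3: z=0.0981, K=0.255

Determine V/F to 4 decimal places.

V/F = 0.3613

Material balance + equilibrium reduce to Σ zᵢ(Kᵢ−1)/(1+V/F(Kᵢ−1)) = 0.
Check two-phase: ΣzᵢKᵢ = 1.5842 > 1 and Σzᵢ/Kᵢ = 2.1966 > 1, so g(0) = 0.5842 > 0 and g(1) = -1.1966 < 0.
Newton iteration, V/F⁰ = 0.45:
  V/F = 0.4500: g = -0.10716, g' = -1.2058 → V/F = 0.3611
  V/F = 0.3611: g = 0.00018, g' = -1.2215 → V/F = 0.3613
Converged at V/F = 0.3613.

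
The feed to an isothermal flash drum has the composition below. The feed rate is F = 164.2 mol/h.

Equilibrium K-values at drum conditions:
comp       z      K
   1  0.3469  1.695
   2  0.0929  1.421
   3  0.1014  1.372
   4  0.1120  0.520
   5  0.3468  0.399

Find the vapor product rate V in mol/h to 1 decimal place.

Rachford–Rice: g(β) = Σ zᵢ(Kᵢ−1)/(1+β(Kᵢ−1)) = 0.
g(0) = ΣzᵢKᵢ − 1 = 0.0557 and g(1) = 1 − Σzᵢ/Kᵢ = -0.4285, so a root lies in (0, 1).
Newton–Raphson from β = 0.5:
  β = 0.5000: g = -0.12567, g' = -0.4142 → β = 0.1966
  β = 0.1966: g = -0.01233, g' = -0.3485 → β = 0.1612
  β = 0.1612: g = -0.00004, g' = -0.3463 → β = 0.1611
Converged at β = 0.1611.
Then V = β·F = 0.1611·164.2 = 26.5 mol/h and L = F − V = 137.7 mol/h.

V = 26.5 mol/h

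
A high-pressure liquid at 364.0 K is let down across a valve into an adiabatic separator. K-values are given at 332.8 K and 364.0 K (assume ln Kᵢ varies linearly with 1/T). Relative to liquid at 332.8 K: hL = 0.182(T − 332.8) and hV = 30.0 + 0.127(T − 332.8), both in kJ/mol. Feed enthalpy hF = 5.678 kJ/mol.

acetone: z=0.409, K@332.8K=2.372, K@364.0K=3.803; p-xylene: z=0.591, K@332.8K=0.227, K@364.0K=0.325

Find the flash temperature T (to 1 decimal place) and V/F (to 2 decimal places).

T = 337.6 K, V/F = 0.16

Adiabatic flash: solve Rachford–Rice at each trial T, then check hF = ψ·hV(T) + (1−ψ)·hL(T).
  T = 332.8 K: K = (2.372, 0.227), RR gives ψ = 0.098, H_out = 2.950 kJ/mol
  T = 364.0 K: K = (3.803, 0.325), RR gives ψ = 0.395, H_out = 16.853 kJ/mol
  T = 348.4 K: K = (3.035, 0.274), RR gives ψ = 0.273, H_out = 10.790 kJ/mol
  T = 340.6 K: K = (2.691, 0.250), RR gives ψ = 0.196, H_out = 7.206 kJ/mol
  T = 336.7 K: K = (2.528, 0.238), RR gives ψ = 0.150, H_out = 5.184 kJ/mol
  T = 338.6 K: K = (2.607, 0.244), RR gives ψ = 0.173, H_out = 6.193 kJ/mol
Linear interpolation between T = 336.7 (H_out = 5.184) and T = 338.6 (H_out = 6.193) on hF = 5.678 gives T ≈ 337.6 K, at which ψ = 0.16.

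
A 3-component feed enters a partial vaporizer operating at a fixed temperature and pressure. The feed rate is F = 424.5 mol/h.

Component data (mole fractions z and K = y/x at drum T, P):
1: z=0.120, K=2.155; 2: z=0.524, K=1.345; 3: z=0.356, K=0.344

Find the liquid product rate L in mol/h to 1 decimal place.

L = 324.6 mol/h

Rachford–Rice: g(ψ) = Σ zᵢ(Kᵢ−1)/(1+ψ(Kᵢ−1)) = 0.
Check two-phase: ΣzᵢKᵢ = 1.086 > 1 and Σzᵢ/Kᵢ = 1.480 > 1, so g(0) = 0.086 > 0 and g(1) = -0.480 < 0.
Newton–Raphson from ψ = 0.59:
  ψ = 0.590: g = -0.1484, g' = -0.507 → ψ = 0.298
  ψ = 0.298: g = -0.0231, g' = -0.377 → ψ = 0.236
  ψ = 0.236: g = -0.0003, g' = -0.367 → ψ = 0.235
Converged at ψ = 0.235.
Then V = ψ·F = 0.2354·424.5 = 99.9 mol/h and L = F − V = 324.6 mol/h.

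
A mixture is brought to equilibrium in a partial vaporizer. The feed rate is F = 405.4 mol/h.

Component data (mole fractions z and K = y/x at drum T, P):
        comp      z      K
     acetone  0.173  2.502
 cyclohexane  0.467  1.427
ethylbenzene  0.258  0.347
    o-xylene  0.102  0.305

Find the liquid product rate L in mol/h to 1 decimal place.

Rachford–Rice: g(β) = Σ zᵢ(Kᵢ−1)/(1+β(Kᵢ−1)) = 0.
Feasibility: ΣzᵢKᵢ = 1.220, Σzᵢ/Kᵢ = 1.474 — both > 1, two phases present.
Iterate (Newton) starting at β = 0.5:
  β = 0.500: g = -0.0461, g' = -0.543 → β = 0.415
  β = 0.415: g = -0.0014, g' = -0.514 → β = 0.413
Converged at β = 0.413.
Then V = β·F = 0.4125·405.4 = 167.2 mol/h and L = F − V = 238.2 mol/h.

L = 238.2 mol/h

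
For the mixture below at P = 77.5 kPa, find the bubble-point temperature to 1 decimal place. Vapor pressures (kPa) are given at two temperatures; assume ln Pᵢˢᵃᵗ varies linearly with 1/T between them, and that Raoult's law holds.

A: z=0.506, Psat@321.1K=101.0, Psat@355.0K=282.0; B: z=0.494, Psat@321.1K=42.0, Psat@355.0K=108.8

T = 323.4 K

Bubble-point temperature: ΣzᵢPᵢˢᵃᵗ(T) = P. Interpolate ln Pᵢˢᵃᵗ = aᵢ + bᵢ/T.
  T = 321.1 K: ΣzᵢPᵢˢᵃᵗ = 71.85 kPa
  T = 355.0 K: ΣzᵢPᵢˢᵃᵗ = 196.44 kPa
  T = 338.1 K: ΣzᵢPᵢˢᵃᵗ = 122.00 kPa
  T = 329.6 K: ΣzᵢPᵢˢᵃᵗ = 94.27 kPa
  T = 325.4 K: ΣzᵢPᵢˢᵃᵗ = 82.58 kPa
  T = 323.2 K: ΣzᵢPᵢˢᵃᵗ = 76.94 kPa
Interpolating between 323.2 K and 325.4 K gives T ≈ 323.4 K.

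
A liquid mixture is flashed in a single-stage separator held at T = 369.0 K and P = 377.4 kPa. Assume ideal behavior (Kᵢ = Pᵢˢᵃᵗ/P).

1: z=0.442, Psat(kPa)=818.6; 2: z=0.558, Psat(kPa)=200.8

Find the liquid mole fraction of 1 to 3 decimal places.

Raoult's law: Kᵢ = Pᵢˢᵃᵗ/P = Pᵢˢᵃᵗ/377.4.
  K_1 = 818.6/377.4 = 2.16905, K_2 = 200.8/377.4 = 0.53206
Newton–Raphson from β = 0.46:
  β = 0.460: g = 0.0033, g' = -0.454 → β = 0.467
Converged at β = 0.467.
Compositions from xᵢ = zᵢ/(1+β(Kᵢ−1)), yᵢ = Kᵢxᵢ:
  1: x = 0.286, y = 0.620
  2: x = 0.714, y = 0.380

x_1 = 0.286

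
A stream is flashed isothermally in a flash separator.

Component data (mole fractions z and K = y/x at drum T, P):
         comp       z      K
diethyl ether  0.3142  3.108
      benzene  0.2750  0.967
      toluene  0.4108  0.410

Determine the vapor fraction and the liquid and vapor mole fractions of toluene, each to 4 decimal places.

ψ = 0.4511, x_toluene = 0.5598, y_toluene = 0.2295

Material balance + equilibrium reduce to Σ zᵢ(Kᵢ−1)/(1+ψ(Kᵢ−1)) = 0.
Feasibility: ΣzᵢKᵢ = 1.4109, Σzᵢ/Kᵢ = 1.3874 — both > 1, two phases present.
Newton iteration, ψ⁰ = 0.5:
  ψ = 0.5000: g = -0.03056, g' = -0.6190 → ψ = 0.4506
  ψ = 0.4506: g = 0.00031, g' = -0.6328 → ψ = 0.4511
Converged at ψ = 0.4511.
Compositions from xᵢ = zᵢ/(1+ψ(Kᵢ−1)), yᵢ = Kᵢxᵢ:
  diethyl ether: x = 0.1610, y = 0.5005
  benzene: x = 0.2792, y = 0.2699
  toluene: x = 0.5598, y = 0.2295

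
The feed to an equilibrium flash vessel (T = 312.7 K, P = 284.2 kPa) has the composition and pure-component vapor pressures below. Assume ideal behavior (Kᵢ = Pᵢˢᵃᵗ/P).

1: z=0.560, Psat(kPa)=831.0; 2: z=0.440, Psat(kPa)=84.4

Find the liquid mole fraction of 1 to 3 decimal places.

Raoult's law: Kᵢ = Pᵢˢᵃᵗ/P = Pᵢˢᵃᵗ/284.2.
  K_1 = 831.0/284.2 = 2.92400, K_2 = 84.4/284.2 = 0.29697
Rachford–Rice: g(ψ) = Σ zᵢ(Kᵢ−1)/(1+ψ(Kᵢ−1)) = 0.
Check two-phase: ΣzᵢKᵢ = 1.768 > 1 and Σzᵢ/Kᵢ = 1.673 > 1, so g(0) = 0.768 > 0 and g(1) = -0.673 < 0.
Iterate (Newton) starting at ψ = 0.5:
  ψ = 0.500: g = 0.0721, g' = -1.056 → ψ = 0.568
Converged at ψ = 0.568.
Compositions from xᵢ = zᵢ/(1+ψ(Kᵢ−1)), yᵢ = Kᵢxᵢ:
  1: x = 0.268, y = 0.783
  2: x = 0.732, y = 0.217

x_1 = 0.268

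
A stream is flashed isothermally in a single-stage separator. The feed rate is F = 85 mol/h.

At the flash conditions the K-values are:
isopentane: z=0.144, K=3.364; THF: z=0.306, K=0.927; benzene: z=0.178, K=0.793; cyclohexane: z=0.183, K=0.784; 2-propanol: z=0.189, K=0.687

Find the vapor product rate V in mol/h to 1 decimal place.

V = 34.3 mol/h

Iterate (Newton) starting at β = 0.32:
  β = 0.320: g = 0.0233, g' = -0.304 → β = 0.397
  β = 0.397: g = 0.0018, g' = -0.260 → β = 0.403
Converged at β = 0.403.
Then V = β·F = 0.4035·85 = 34.3 mol/h and L = F − V = 50.7 mol/h.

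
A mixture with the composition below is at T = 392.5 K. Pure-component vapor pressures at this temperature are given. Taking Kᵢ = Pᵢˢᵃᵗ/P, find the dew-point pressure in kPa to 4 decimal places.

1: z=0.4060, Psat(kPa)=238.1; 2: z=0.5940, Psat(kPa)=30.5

Pdew = 47.2131 kPa

At the dew point ψ → 1, so Σzᵢ/Kᵢ = 1 with Kᵢ = Pᵢˢᵃᵗ/P ⇒ 1/P = Σzᵢ/Pᵢˢᵃᵗ.
1/P = 0.4060/238.1 + 0.5940/30.5 = 0.0211806 ⇒ P = 47.2131 kPa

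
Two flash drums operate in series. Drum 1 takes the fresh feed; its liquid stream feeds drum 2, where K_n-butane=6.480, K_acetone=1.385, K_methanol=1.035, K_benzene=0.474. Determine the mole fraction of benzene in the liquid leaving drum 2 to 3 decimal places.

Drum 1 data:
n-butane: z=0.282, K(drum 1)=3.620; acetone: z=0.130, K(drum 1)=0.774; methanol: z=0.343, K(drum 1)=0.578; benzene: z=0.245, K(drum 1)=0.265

Drum 1:
Rachford–Rice: g(ψ₁) = Σ zᵢ(Kᵢ−1)/(1+ψ₁(Kᵢ−1)) = 0.
g(0) = ΣzᵢKᵢ − 1 = 0.385 and g(1) = 1 − Σzᵢ/Kᵢ = -0.764, so a root lies in (0, 1).
Newton–Raphson from ψ₁ = 0.5:
  ψ₁ = 0.500: g = -0.1814, g' = -0.800 → ψ₁ = 0.273
  ψ₁ = 0.273: g = 0.0103, g' = -0.950 → ψ₁ = 0.284
Converged at ψ₁ = 0.284.
Drum-1 compositions:
  n-butane: x = 0.162, y = 0.585
  acetone: x = 0.139, y = 0.108
  methanol: x = 0.390, y = 0.225
  benzene: x = 0.310, y = 0.082
Drum-2 feed = drum-1 liquid: z₂ = (0.1616, 0.1389, 0.3897, 0.3097).
Drum 2:
Iterate (Newton) starting at ψ₂ = 0.46:
  ψ₂ = 0.460: g = 0.0956, g' = -0.556 → ψ₂ = 0.632
  ψ₂ = 0.632: g = 0.0109, g' = -0.450 → ψ₂ = 0.656
Converged at ψ₂ = 0.656.
  n-butane: x = 0.035, y = 0.228
  acetone: x = 0.111, y = 0.154
  methanol: x = 0.381, y = 0.394
  benzene: x = 0.473, y = 0.224

x_benzene (drum 2) = 0.473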